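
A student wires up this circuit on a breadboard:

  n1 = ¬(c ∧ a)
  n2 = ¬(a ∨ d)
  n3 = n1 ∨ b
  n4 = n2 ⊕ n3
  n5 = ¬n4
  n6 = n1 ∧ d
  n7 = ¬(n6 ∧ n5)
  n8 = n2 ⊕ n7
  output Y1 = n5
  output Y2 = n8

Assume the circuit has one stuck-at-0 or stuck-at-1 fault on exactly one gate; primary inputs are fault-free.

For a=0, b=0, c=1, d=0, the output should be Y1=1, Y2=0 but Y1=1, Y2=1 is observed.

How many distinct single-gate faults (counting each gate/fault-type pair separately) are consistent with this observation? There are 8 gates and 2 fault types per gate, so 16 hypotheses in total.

3

Fault-free: n1=1, n2=1, n3=1, n4=0, n5=1, n6=0, n7=1, n8=0 → Y1=1, Y2=0. Observed Y1=1, Y2=1.
  n1: none of the 2 fault types match ✗
  n2: none of the 2 fault types match ✗
  n3: none of the 2 fault types match ✗
  n4: none of the 2 fault types match ✗
  n5: none of the 2 fault types match ✗
  n6: stuck-at-1 ✓; others ✗
  n7: stuck-at-0 ✓; others ✗
  n8: stuck-at-1 ✓; others ✗
Consistent faults: {n6 stuck-at-1, n7 stuck-at-0, n8 stuck-at-1} — 3 in all.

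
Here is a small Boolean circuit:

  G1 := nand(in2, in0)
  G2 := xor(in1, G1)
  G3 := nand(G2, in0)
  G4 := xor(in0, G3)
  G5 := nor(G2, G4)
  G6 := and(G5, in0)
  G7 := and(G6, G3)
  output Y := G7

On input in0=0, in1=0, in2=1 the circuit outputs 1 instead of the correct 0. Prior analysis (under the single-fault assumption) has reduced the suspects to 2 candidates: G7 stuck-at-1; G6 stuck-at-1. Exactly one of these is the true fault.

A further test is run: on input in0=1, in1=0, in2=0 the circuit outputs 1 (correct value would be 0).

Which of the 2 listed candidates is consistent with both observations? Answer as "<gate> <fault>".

Evaluate each candidate on input in0=1, in1=0, in2=0:
  G7 stuck-at-1: G1=1, G2=1, G3=0, G4=1, G5=0, G6=0, G7=1 [stuck-at-1] → 1 — matches
  G6 stuck-at-1: G1=1, G2=1, G3=0, G4=1, G5=0, G6=1 [stuck-at-1], G7=0 → 0 — eliminated
Only G7 stuck-at-1 reproduces the observed 1.

G7 stuck-at-1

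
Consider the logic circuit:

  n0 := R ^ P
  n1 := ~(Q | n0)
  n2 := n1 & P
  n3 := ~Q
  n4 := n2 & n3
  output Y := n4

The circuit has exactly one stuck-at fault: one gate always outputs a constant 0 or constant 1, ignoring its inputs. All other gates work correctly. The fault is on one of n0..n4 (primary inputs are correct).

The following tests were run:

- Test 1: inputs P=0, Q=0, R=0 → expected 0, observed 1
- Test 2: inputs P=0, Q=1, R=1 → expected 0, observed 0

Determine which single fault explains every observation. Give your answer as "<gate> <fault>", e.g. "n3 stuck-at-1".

n2 stuck-at-1

Fault-free values for test 1 (P=0, Q=0, R=0): n0=0, n1=1, n2=0, n3=1, n4=0, giving Y=0. Observed 1.
Test 1: faults giving observed 1 are {n2 stuck-at-1, n4 stuck-at-1}.
Test 2 (P=0, Q=1, R=1): fault-free n0=1, n1=0, n2=0, n3=0, n4=0 → 0; observed 0. Eliminates n4 stuck-at-1.
Only n2 stuck-at-1 is consistent with every test.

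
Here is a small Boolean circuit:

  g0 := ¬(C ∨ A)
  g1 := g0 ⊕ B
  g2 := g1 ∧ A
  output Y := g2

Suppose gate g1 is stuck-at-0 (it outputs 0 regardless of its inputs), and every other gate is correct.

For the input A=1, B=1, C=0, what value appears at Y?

Propagate with g1 forced: g0=0, g1=0 [stuck-at-0], g2=0.
So Y = 0. (Without the fault it would be 1.)

0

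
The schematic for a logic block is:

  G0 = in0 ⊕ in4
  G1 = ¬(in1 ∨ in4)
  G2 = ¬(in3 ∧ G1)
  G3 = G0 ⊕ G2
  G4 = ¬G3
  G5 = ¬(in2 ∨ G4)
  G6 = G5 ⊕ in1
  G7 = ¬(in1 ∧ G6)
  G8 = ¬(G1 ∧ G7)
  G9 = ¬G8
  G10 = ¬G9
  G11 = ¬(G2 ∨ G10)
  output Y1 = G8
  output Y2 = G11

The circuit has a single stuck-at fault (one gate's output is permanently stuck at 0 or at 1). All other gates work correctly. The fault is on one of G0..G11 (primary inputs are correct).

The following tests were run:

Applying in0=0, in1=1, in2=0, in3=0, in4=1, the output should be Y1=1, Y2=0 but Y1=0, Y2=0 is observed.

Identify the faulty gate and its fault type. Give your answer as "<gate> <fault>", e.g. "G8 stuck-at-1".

G8 stuck-at-0

Fault-free values for test 1 (in0=0, in1=1, in2=0, in3=0, in4=1): G0=1, G1=0, G2=1, G3=0, G4=1, G5=0, G6=1, G7=0, G8=1, G9=0, G10=1, G11=0, giving Y1=1, Y2=0. Observed Y1=0, Y2=0.
Test 1: faults giving observed Y1=0, Y2=0 are {G8 stuck-at-0}.
Only G8 stuck-at-0 is consistent with every test.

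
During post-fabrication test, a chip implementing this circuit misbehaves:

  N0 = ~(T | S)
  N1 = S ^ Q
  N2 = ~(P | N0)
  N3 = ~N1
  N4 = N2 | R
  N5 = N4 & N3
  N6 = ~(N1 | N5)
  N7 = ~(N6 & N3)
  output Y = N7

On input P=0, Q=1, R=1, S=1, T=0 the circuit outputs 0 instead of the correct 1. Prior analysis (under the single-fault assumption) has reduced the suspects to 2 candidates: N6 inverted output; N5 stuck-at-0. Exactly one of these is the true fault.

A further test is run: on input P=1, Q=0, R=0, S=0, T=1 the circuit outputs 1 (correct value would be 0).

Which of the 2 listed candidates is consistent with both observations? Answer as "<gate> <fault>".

Evaluate each candidate on input P=1, Q=0, R=0, S=0, T=1:
  N6 inverted output: N0=0, N1=0, N2=0, N3=1, N4=0, N5=0, N6=0 [inverted output], N7=1 → 1 — matches
  N5 stuck-at-0: N0=0, N1=0, N2=0, N3=1, N4=0, N5=0 [stuck-at-0], N6=1, N7=0 → 0 — eliminated
Only N6 inverted output reproduces the observed 1.

N6 inverted output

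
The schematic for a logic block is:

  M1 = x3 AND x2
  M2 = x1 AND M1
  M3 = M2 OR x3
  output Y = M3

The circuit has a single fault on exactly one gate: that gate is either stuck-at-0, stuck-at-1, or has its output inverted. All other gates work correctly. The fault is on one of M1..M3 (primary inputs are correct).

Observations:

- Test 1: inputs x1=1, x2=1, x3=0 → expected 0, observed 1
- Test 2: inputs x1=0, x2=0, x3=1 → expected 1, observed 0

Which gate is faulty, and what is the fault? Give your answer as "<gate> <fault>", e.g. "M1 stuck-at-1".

Fault-free values for test 1 (x1=1, x2=1, x3=0): M1=0, M2=0, M3=0, giving Y=0. Observed 1.
Test 1: faults giving observed 1 are {M1 stuck-at-1, M1 inverted output, M2 stuck-at-1, M2 inverted output, M3 stuck-at-1, M3 inverted output}.
Test 2 (x1=0, x2=0, x3=1): fault-free M1=0, M2=0, M3=1 → 1; observed 0. Eliminates M1 stuck-at-1, M1 inverted output, M2 stuck-at-1, M2 inverted output, M3 stuck-at-1.
Only M3 inverted output is consistent with every test.

M3 inverted output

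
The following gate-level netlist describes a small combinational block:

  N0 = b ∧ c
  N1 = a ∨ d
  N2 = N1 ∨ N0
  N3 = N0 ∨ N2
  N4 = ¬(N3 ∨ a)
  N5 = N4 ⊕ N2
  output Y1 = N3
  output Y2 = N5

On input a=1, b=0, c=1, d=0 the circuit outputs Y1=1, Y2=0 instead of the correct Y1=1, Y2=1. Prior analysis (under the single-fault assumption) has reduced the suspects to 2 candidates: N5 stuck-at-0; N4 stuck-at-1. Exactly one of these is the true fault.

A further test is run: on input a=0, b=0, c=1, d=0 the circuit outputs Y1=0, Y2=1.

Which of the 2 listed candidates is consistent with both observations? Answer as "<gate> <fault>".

N4 stuck-at-1

Evaluate each candidate on input a=0, b=0, c=1, d=0:
  N5 stuck-at-0: N0=0, N1=0, N2=0, N3=0, N4=1, N5=0 [stuck-at-0] → Y1=0, Y2=0 — eliminated
  N4 stuck-at-1: N0=0, N1=0, N2=0, N3=0, N4=1 [stuck-at-1], N5=1 → Y1=0, Y2=1 — matches
Only N4 stuck-at-1 reproduces the observed Y1=0, Y2=1.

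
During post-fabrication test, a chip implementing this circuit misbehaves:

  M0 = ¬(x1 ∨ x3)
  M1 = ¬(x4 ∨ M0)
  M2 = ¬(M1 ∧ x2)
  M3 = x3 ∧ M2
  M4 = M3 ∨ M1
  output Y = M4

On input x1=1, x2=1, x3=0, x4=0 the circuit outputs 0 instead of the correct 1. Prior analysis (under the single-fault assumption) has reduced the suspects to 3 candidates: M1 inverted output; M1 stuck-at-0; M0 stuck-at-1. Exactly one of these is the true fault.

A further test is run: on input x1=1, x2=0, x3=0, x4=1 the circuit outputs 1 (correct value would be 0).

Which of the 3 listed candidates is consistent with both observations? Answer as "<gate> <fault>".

M1 inverted output

Evaluate each candidate on input x1=1, x2=0, x3=0, x4=1:
  M1 inverted output: M0=0, M1=1 [inverted output], M2=1, M3=0, M4=1 → 1 — matches
  M1 stuck-at-0: M0=0, M1=0 [stuck-at-0], M2=1, M3=0, M4=0 → 0 — eliminated
  M0 stuck-at-1: M0=1 [stuck-at-1], M1=0, M2=1, M3=0, M4=0 → 0 — eliminated
Only M1 inverted output reproduces the observed 1.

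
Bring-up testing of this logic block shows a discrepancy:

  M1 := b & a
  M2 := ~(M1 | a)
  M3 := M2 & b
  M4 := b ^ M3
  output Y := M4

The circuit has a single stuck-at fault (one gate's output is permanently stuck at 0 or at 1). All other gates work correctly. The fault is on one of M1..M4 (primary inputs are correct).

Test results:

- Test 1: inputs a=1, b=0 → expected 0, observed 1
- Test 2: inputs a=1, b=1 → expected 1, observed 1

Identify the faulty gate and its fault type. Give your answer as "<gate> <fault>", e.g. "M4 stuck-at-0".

M4 stuck-at-1

Fault-free values for test 1 (a=1, b=0): M1=0, M2=0, M3=0, M4=0, giving Y=0. Observed 1.
Test 1: faults giving observed 1 are {M3 stuck-at-1, M4 stuck-at-1}.
Test 2 (a=1, b=1): fault-free M1=1, M2=0, M3=0, M4=1 → 1; observed 1. Eliminates M3 stuck-at-1.
Only M4 stuck-at-1 is consistent with every test.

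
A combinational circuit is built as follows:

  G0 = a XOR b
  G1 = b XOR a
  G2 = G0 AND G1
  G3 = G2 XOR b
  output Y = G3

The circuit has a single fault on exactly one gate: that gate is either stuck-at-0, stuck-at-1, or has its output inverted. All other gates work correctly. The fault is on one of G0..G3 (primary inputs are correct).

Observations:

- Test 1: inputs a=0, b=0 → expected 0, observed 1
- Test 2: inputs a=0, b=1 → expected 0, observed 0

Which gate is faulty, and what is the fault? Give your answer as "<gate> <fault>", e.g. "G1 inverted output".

Fault-free values for test 1 (a=0, b=0): G0=0, G1=0, G2=0, G3=0, giving Y=0. Observed 1.
Test 1: faults giving observed 1 are {G2 stuck-at-1, G2 inverted output, G3 stuck-at-1, G3 inverted output}.
Test 2 (a=0, b=1): fault-free G0=1, G1=1, G2=1, G3=0 → 0; observed 0. Eliminates G2 inverted output, G3 stuck-at-1, G3 inverted output.
Only G2 stuck-at-1 is consistent with every test.

G2 stuck-at-1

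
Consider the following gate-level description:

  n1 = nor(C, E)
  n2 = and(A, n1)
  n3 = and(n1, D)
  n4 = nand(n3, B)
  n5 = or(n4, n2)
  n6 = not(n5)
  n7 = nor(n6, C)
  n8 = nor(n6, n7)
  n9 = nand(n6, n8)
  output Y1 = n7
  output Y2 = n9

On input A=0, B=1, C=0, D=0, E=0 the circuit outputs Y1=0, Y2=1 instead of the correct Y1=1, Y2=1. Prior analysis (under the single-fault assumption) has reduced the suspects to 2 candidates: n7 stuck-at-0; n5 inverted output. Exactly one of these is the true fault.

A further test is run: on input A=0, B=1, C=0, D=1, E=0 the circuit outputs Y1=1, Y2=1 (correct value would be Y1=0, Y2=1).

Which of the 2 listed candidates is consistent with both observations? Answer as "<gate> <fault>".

Evaluate each candidate on input A=0, B=1, C=0, D=1, E=0:
  n7 stuck-at-0: n1=1, n2=0, n3=1, n4=0, n5=0, n6=1, n7=0 [stuck-at-0], n8=0, n9=1 → Y1=0, Y2=1 — eliminated
  n5 inverted output: n1=1, n2=0, n3=1, n4=0, n5=1 [inverted output], n6=0, n7=1, n8=0, n9=1 → Y1=1, Y2=1 — matches
Only n5 inverted output reproduces the observed Y1=1, Y2=1.

n5 inverted output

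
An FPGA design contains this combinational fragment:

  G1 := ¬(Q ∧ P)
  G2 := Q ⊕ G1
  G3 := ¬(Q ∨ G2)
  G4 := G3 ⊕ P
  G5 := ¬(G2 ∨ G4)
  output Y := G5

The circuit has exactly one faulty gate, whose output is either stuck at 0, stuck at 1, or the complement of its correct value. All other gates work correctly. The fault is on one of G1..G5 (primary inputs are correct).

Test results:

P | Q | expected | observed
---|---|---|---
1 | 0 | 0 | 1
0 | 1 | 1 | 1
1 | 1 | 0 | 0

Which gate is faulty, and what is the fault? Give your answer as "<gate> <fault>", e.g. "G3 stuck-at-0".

Fault-free values for test 1 (P=1, Q=0): G1=1, G2=1, G3=0, G4=1, G5=0, giving Y=0. Observed 1.
Test 1: faults giving observed 1 are {G1 stuck-at-0, G1 inverted output, G2 stuck-at-0, G2 inverted output, G5 stuck-at-1, G5 inverted output}.
Test 2 (P=0, Q=1): fault-free G1=1, G2=0, G3=0, G4=0, G5=1 → 1; observed 1. Eliminates G1 stuck-at-0, G1 inverted output, G2 inverted output, G5 inverted output.
Test 3 (P=1, Q=1): fault-free G1=0, G2=1, G3=0, G4=1, G5=0 → 0; observed 0. Eliminates G5 stuck-at-1.
Only G2 stuck-at-0 is consistent with every test.

G2 stuck-at-0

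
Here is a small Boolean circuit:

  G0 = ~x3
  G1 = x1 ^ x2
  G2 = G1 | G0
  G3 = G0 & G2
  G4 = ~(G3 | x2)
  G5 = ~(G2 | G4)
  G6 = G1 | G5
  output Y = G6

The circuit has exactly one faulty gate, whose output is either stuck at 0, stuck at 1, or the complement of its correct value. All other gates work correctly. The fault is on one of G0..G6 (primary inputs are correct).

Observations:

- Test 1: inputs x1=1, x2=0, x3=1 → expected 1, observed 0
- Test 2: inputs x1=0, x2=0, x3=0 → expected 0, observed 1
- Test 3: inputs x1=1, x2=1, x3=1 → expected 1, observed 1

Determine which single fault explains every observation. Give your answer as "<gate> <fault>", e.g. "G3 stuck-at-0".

G1 inverted output

Fault-free values for test 1 (x1=1, x2=0, x3=1): G0=0, G1=1, G2=1, G3=0, G4=1, G5=0, G6=1, giving Y=1. Observed 0.
Test 1: faults giving observed 0 are {G1 stuck-at-0, G1 inverted output, G6 stuck-at-0, G6 inverted output}.
Test 2 (x1=0, x2=0, x3=0): fault-free G0=1, G1=0, G2=1, G3=1, G4=0, G5=0, G6=0 → 0; observed 1. Eliminates G1 stuck-at-0, G6 stuck-at-0.
Test 3 (x1=1, x2=1, x3=1): fault-free G0=0, G1=0, G2=0, G3=0, G4=0, G5=1, G6=1 → 1; observed 1. Eliminates G6 inverted output.
Only G1 inverted output is consistent with every test.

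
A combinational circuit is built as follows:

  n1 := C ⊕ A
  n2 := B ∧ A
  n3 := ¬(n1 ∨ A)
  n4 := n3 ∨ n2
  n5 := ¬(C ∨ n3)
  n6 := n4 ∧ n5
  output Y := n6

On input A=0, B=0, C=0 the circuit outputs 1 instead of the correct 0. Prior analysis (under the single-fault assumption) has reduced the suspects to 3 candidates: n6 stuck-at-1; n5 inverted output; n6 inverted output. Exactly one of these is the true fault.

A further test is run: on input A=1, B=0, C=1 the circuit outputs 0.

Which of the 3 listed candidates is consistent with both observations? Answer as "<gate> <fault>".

Evaluate each candidate on input A=1, B=0, C=1:
  n6 stuck-at-1: n1=0, n2=0, n3=0, n4=0, n5=0, n6=1 [stuck-at-1] → 1 — eliminated
  n5 inverted output: n1=0, n2=0, n3=0, n4=0, n5=1 [inverted output], n6=0 → 0 — matches
  n6 inverted output: n1=0, n2=0, n3=0, n4=0, n5=0, n6=1 [inverted output] → 1 — eliminated
Only n5 inverted output reproduces the observed 0.

n5 inverted output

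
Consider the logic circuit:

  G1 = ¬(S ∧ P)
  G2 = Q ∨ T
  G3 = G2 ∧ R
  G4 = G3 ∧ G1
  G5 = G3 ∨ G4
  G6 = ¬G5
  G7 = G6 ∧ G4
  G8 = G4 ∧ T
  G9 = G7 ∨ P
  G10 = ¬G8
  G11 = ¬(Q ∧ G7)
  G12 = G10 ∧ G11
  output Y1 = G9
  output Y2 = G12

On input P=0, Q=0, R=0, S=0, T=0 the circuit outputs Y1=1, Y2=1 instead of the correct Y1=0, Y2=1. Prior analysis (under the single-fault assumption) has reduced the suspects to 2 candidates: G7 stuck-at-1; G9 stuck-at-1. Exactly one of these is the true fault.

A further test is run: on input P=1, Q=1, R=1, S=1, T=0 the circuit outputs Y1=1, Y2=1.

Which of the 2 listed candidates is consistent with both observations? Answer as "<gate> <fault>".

Evaluate each candidate on input P=1, Q=1, R=1, S=1, T=0:
  G7 stuck-at-1: G1=0, G2=1, G3=1, G4=0, G5=1, G6=0, G7=1 [stuck-at-1], G8=0, G9=1, G10=1, G11=0, G12=0 → Y1=1, Y2=0 — eliminated
  G9 stuck-at-1: G1=0, G2=1, G3=1, G4=0, G5=1, G6=0, G7=0, G8=0, G9=1 [stuck-at-1], G10=1, G11=1, G12=1 → Y1=1, Y2=1 — matches
Only G9 stuck-at-1 reproduces the observed Y1=1, Y2=1.

G9 stuck-at-1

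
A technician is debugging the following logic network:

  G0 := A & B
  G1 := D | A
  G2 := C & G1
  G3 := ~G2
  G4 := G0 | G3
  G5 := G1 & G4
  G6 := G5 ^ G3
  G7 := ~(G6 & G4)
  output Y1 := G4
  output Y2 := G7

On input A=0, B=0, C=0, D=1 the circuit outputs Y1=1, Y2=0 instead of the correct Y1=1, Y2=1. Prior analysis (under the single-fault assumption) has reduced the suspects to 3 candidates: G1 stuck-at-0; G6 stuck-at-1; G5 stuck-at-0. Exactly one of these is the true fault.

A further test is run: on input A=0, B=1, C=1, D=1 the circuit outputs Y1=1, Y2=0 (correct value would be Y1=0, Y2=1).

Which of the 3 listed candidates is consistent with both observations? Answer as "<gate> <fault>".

G1 stuck-at-0

Evaluate each candidate on input A=0, B=1, C=1, D=1:
  G1 stuck-at-0: G0=0, G1=0 [stuck-at-0], G2=0, G3=1, G4=1, G5=0, G6=1, G7=0 → Y1=1, Y2=0 — matches
  G6 stuck-at-1: G0=0, G1=1, G2=1, G3=0, G4=0, G5=0, G6=1 [stuck-at-1], G7=1 → Y1=0, Y2=1 — eliminated
  G5 stuck-at-0: G0=0, G1=1, G2=1, G3=0, G4=0, G5=0 [stuck-at-0], G6=0, G7=1 → Y1=0, Y2=1 — eliminated
Only G1 stuck-at-0 reproduces the observed Y1=1, Y2=0.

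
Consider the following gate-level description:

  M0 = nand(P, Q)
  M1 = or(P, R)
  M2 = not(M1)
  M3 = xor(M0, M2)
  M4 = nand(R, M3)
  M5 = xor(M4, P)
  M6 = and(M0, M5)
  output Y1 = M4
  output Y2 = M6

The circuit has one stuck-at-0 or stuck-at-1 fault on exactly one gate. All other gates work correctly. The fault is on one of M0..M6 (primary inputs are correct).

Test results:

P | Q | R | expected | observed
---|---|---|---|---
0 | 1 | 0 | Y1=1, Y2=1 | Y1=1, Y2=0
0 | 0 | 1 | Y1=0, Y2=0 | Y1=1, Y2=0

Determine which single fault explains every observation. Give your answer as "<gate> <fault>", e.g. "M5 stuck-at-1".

M0 stuck-at-0

Fault-free values for test 1 (P=0, Q=1, R=0): M0=1, M1=0, M2=1, M3=0, M4=1, M5=1, M6=1, giving Y1=1, Y2=1. Observed Y1=1, Y2=0.
Test 1: faults giving observed Y1=1, Y2=0 are {M0 stuck-at-0, M5 stuck-at-0, M6 stuck-at-0}.
Test 2 (P=0, Q=0, R=1): fault-free M0=1, M1=1, M2=0, M3=1, M4=0, M5=0, M6=0 → Y1=0, Y2=0; observed Y1=1, Y2=0. Eliminates M5 stuck-at-0, M6 stuck-at-0.
Only M0 stuck-at-0 is consistent with every test.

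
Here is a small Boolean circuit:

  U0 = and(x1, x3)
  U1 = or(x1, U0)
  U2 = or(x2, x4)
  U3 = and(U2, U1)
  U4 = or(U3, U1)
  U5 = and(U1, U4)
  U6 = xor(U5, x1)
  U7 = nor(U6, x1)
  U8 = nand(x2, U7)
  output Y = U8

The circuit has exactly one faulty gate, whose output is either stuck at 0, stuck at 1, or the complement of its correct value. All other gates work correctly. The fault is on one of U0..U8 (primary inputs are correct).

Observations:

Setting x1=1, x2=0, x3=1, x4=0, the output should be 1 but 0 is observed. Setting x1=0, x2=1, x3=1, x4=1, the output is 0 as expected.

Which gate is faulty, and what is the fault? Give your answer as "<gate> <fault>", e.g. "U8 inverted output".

U8 stuck-at-0

Fault-free values for test 1 (x1=1, x2=0, x3=1, x4=0): U0=1, U1=1, U2=0, U3=0, U4=1, U5=1, U6=0, U7=0, U8=1, giving Y=1. Observed 0.
Test 1: faults giving observed 0 are {U8 stuck-at-0, U8 inverted output}.
Test 2 (x1=0, x2=1, x3=1, x4=1): fault-free U0=0, U1=0, U2=1, U3=0, U4=0, U5=0, U6=0, U7=1, U8=0 → 0; observed 0. Eliminates U8 inverted output.
Only U8 stuck-at-0 is consistent with every test.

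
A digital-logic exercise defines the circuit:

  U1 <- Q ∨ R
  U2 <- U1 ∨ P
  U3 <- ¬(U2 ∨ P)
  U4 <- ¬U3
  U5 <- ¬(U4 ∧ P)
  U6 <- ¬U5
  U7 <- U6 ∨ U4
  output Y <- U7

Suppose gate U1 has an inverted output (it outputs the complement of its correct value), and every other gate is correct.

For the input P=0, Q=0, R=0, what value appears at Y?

1

Propagate with U1 forced: U1=1 [inverted output], U2=1, U3=0, U4=1, U5=1, U6=0, U7=1.
So Y = 1. (Without the fault it would be 0.)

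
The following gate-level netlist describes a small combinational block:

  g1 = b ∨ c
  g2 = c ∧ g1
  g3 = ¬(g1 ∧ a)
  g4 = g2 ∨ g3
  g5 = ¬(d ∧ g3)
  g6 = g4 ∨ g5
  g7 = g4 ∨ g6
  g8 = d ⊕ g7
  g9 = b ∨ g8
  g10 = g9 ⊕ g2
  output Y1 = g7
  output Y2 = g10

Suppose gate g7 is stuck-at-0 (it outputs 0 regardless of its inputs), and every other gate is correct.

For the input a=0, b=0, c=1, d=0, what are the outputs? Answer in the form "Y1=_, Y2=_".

Y1=0, Y2=1

Propagate with g7 forced: g1=1, g2=1, g3=1, g4=1, g5=1, g6=1, g7=0 [stuck-at-0], g8=0, g9=0, g10=1.
So the outputs are Y1=0, Y2=1. (Without the fault they would be Y1=1, Y2=0.)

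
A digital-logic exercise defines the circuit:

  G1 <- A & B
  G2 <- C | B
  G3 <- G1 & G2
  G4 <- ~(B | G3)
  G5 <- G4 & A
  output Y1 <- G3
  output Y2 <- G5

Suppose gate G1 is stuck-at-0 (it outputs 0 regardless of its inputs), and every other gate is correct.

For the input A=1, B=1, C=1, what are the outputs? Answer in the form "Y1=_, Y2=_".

Y1=0, Y2=0

Propagate with G1 forced: G1=0 [stuck-at-0], G2=1, G3=0, G4=0, G5=0.
So the outputs are Y1=0, Y2=0. (Without the fault they would be Y1=1, Y2=0.)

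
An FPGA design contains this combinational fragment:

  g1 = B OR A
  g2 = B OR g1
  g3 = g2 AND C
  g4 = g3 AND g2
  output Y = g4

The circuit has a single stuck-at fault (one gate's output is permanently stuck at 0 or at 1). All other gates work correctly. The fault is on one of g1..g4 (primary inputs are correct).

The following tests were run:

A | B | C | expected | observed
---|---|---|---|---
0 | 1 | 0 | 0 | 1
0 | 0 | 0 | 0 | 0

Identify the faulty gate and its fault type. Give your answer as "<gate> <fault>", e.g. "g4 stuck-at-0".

Fault-free values for test 1 (A=0, B=1, C=0): g1=1, g2=1, g3=0, g4=0, giving Y=0. Observed 1.
Test 1: faults giving observed 1 are {g3 stuck-at-1, g4 stuck-at-1}.
Test 2 (A=0, B=0, C=0): fault-free g1=0, g2=0, g3=0, g4=0 → 0; observed 0. Eliminates g4 stuck-at-1.
Only g3 stuck-at-1 is consistent with every test.

g3 stuck-at-1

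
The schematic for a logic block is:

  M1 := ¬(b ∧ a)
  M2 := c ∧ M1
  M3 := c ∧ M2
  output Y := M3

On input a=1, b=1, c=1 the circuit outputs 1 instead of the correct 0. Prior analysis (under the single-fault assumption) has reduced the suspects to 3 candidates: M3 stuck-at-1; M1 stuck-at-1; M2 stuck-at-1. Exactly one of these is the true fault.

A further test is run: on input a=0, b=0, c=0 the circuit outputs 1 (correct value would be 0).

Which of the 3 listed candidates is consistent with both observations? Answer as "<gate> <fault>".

M3 stuck-at-1

Evaluate each candidate on input a=0, b=0, c=0:
  M3 stuck-at-1: M1=1, M2=0, M3=1 [stuck-at-1] → 1 — matches
  M1 stuck-at-1: M1=1 [stuck-at-1], M2=0, M3=0 → 0 — eliminated
  M2 stuck-at-1: M1=1, M2=1 [stuck-at-1], M3=0 → 0 — eliminated
Only M3 stuck-at-1 reproduces the observed 1.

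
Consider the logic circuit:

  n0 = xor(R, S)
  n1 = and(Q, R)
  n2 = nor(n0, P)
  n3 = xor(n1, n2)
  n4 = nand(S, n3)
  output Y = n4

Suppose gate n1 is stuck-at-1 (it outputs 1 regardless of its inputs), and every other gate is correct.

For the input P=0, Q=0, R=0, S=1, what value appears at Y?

Propagate with n1 forced: n0=1, n1=1 [stuck-at-1], n2=0, n3=1, n4=0.
So Y = 0. (Without the fault it would be 1.)

0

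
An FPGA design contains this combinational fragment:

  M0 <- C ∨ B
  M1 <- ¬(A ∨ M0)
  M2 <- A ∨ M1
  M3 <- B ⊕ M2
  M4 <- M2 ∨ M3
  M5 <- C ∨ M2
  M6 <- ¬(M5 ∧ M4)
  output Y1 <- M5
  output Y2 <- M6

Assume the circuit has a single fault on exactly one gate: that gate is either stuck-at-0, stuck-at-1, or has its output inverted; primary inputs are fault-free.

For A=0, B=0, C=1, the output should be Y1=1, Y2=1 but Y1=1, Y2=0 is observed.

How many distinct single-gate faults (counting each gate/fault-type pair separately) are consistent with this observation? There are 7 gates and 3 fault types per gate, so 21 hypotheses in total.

Fault-free: M0=1, M1=0, M2=0, M3=0, M4=0, M5=1, M6=1 → Y1=1, Y2=1. Observed Y1=1, Y2=0.
  M0: stuck-at-0, inverted output ✓; others ✗
  M1: stuck-at-1, inverted output ✓; others ✗
  M2: stuck-at-1, inverted output ✓; others ✗
  M3: stuck-at-1, inverted output ✓; others ✗
  M4: stuck-at-1, inverted output ✓; others ✗
  M5: none of the 3 fault types match ✗
  M6: stuck-at-0, inverted output ✓; others ✗
Consistent faults: {M0 stuck-at-0, M0 inverted output, M1 stuck-at-1, M1 inverted output, M2 stuck-at-1, M2 inverted output, M3 stuck-at-1, M3 inverted output, M4 stuck-at-1, M4 inverted output, M6 stuck-at-0, M6 inverted output} — 12 in all.

12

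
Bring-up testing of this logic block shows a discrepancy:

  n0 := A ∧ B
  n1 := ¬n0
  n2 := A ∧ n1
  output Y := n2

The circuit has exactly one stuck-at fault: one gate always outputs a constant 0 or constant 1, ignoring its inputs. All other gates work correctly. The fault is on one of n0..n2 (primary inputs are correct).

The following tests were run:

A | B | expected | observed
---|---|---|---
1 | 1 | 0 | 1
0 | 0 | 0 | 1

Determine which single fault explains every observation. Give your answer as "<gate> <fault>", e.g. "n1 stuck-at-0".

n2 stuck-at-1

Fault-free values for test 1 (A=1, B=1): n0=1, n1=0, n2=0, giving Y=0. Observed 1.
Test 1: faults giving observed 1 are {n0 stuck-at-0, n1 stuck-at-1, n2 stuck-at-1}.
Test 2 (A=0, B=0): fault-free n0=0, n1=1, n2=0 → 0; observed 1. Eliminates n0 stuck-at-0, n1 stuck-at-1.
Only n2 stuck-at-1 is consistent with every test.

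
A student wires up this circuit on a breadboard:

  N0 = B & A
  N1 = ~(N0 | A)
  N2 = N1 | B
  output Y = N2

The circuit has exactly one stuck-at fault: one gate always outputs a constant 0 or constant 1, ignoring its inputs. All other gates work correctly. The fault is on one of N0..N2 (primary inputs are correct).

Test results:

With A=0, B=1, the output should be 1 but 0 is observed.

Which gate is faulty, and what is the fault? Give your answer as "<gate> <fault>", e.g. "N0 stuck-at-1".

Fault-free values for test 1 (A=0, B=1): N0=0, N1=1, N2=1, giving Y=1. Observed 0.
Test 1: faults giving observed 0 are {N2 stuck-at-0}.
Only N2 stuck-at-0 is consistent with every test.

N2 stuck-at-0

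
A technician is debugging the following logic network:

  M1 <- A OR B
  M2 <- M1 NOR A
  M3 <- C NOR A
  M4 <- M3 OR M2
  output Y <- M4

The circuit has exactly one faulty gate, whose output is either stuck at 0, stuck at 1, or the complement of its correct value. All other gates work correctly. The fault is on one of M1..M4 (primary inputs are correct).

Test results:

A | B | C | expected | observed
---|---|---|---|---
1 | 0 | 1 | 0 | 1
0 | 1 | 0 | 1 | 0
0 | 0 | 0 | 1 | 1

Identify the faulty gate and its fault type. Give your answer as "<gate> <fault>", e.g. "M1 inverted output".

Fault-free values for test 1 (A=1, B=0, C=1): M1=1, M2=0, M3=0, M4=0, giving Y=0. Observed 1.
Test 1: faults giving observed 1 are {M2 stuck-at-1, M2 inverted output, M3 stuck-at-1, M3 inverted output, M4 stuck-at-1, M4 inverted output}.
Test 2 (A=0, B=1, C=0): fault-free M1=1, M2=0, M3=1, M4=1 → 1; observed 0. Eliminates M2 stuck-at-1, M2 inverted output, M3 stuck-at-1, M4 stuck-at-1.
Test 3 (A=0, B=0, C=0): fault-free M1=0, M2=1, M3=1, M4=1 → 1; observed 1. Eliminates M4 inverted output.
Only M3 inverted output is consistent with every test.

M3 inverted output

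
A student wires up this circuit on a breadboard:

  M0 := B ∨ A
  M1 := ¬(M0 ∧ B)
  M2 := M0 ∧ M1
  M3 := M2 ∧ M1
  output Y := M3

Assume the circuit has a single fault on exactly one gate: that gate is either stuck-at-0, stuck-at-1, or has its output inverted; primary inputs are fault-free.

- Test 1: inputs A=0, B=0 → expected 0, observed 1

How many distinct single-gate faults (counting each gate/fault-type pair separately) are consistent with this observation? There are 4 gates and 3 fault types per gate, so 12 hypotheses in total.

6

Fault-free: M0=0, M1=1, M2=0, M3=0 → 0. Observed 1.
  M0 stuck-at-0: output 0 ✗
  M0 stuck-at-1: output 1 ✓
  M0 inverted output: output 1 ✓
  M1 stuck-at-0: output 0 ✗
  M1 stuck-at-1: output 0 ✗
  M1 inverted output: output 0 ✗
  M2 stuck-at-0: output 0 ✗
  M2 stuck-at-1: output 1 ✓
  M2 inverted output: output 1 ✓
  M3 stuck-at-0: output 0 ✗
  M3 stuck-at-1: output 1 ✓
  M3 inverted output: output 1 ✓
Consistent faults: {M0 stuck-at-1, M0 inverted output, M2 stuck-at-1, M2 inverted output, M3 stuck-at-1, M3 inverted output} — 6 in all.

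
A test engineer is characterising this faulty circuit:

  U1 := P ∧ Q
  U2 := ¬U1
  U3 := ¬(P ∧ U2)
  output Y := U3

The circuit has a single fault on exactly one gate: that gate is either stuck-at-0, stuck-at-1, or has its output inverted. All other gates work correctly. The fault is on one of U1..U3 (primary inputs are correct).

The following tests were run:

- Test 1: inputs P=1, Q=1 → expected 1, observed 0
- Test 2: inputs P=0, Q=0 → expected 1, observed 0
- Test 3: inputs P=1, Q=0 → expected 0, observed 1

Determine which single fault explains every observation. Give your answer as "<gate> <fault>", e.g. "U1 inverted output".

U3 inverted output

Fault-free values for test 1 (P=1, Q=1): U1=1, U2=0, U3=1, giving Y=1. Observed 0.
Test 1: faults giving observed 0 are {U1 stuck-at-0, U1 inverted output, U2 stuck-at-1, U2 inverted output, U3 stuck-at-0, U3 inverted output}.
Test 2 (P=0, Q=0): fault-free U1=0, U2=1, U3=1 → 1; observed 0. Eliminates U1 stuck-at-0, U1 inverted output, U2 stuck-at-1, U2 inverted output.
Test 3 (P=1, Q=0): fault-free U1=0, U2=1, U3=0 → 0; observed 1. Eliminates U3 stuck-at-0.
Only U3 inverted output is consistent with every test.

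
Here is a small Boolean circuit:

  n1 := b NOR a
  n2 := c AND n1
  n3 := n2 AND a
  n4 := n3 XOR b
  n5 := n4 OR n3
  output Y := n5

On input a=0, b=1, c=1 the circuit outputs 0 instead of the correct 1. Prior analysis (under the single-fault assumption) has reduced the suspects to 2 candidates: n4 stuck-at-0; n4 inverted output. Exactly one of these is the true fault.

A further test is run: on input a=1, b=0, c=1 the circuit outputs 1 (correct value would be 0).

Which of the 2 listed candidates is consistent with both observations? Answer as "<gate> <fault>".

n4 inverted output

Evaluate each candidate on input a=1, b=0, c=1:
  n4 stuck-at-0: n1=0, n2=0, n3=0, n4=0 [stuck-at-0], n5=0 → 0 — eliminated
  n4 inverted output: n1=0, n2=0, n3=0, n4=1 [inverted output], n5=1 → 1 — matches
Only n4 inverted output reproduces the observed 1.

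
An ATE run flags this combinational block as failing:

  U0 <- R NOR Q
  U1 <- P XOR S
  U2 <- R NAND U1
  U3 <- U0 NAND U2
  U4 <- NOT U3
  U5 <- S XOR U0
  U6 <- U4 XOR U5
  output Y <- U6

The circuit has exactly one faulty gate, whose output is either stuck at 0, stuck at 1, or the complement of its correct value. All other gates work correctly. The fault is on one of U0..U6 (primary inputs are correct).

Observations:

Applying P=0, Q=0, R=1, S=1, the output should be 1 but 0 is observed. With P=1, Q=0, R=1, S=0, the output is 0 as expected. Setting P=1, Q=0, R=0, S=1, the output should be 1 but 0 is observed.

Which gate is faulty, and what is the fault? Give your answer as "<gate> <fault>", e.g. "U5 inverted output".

U6 stuck-at-0

Fault-free values for test 1 (P=0, Q=0, R=1, S=1): U0=0, U1=1, U2=0, U3=1, U4=0, U5=1, U6=1, giving Y=1. Observed 0.
Test 1: faults giving observed 0 are {U0 stuck-at-1, U0 inverted output, U3 stuck-at-0, U3 inverted output, U4 stuck-at-1, U4 inverted output, U5 stuck-at-0, U5 inverted output, U6 stuck-at-0, U6 inverted output}.
Test 2 (P=1, Q=0, R=1, S=0): fault-free U0=0, U1=1, U2=0, U3=1, U4=0, U5=0, U6=0 → 0; observed 0. Eliminates U0 stuck-at-1, U0 inverted output, U3 stuck-at-0, U3 inverted output, U4 stuck-at-1, U4 inverted output, U5 inverted output, U6 inverted output.
Test 3 (P=1, Q=0, R=0, S=1): fault-free U0=1, U1=0, U2=1, U3=0, U4=1, U5=0, U6=1 → 1; observed 0. Eliminates U5 stuck-at-0.
Only U6 stuck-at-0 is consistent with every test.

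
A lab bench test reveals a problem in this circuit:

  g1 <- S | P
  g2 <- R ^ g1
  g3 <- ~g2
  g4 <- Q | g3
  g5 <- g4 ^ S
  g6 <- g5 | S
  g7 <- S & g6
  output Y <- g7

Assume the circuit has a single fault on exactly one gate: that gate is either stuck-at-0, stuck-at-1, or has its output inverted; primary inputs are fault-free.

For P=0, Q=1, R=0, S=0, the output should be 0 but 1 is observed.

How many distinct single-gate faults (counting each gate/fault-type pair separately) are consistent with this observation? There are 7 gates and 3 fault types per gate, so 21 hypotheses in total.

Fault-free: g1=0, g2=0, g3=1, g4=1, g5=1, g6=1, g7=0 → 0. Observed 1.
  g1: none of the 3 fault types match ✗
  g2: none of the 3 fault types match ✗
  g3: none of the 3 fault types match ✗
  g4: none of the 3 fault types match ✗
  g5: none of the 3 fault types match ✗
  g6: none of the 3 fault types match ✗
  g7: stuck-at-1, inverted output ✓; others ✗
Consistent faults: {g7 stuck-at-1, g7 inverted output} — 2 in all.

2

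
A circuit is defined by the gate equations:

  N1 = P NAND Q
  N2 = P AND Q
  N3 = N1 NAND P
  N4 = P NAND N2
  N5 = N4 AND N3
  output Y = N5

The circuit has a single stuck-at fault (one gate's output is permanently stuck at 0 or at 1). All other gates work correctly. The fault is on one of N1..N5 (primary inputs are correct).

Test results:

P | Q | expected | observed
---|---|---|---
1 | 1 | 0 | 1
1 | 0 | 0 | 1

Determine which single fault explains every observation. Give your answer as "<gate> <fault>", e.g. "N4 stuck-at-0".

N5 stuck-at-1

Fault-free values for test 1 (P=1, Q=1): N1=0, N2=1, N3=1, N4=0, N5=0, giving Y=0. Observed 1.
Test 1: faults giving observed 1 are {N2 stuck-at-0, N4 stuck-at-1, N5 stuck-at-1}.
Test 2 (P=1, Q=0): fault-free N1=1, N2=0, N3=0, N4=1, N5=0 → 0; observed 1. Eliminates N2 stuck-at-0, N4 stuck-at-1.
Only N5 stuck-at-1 is consistent with every test.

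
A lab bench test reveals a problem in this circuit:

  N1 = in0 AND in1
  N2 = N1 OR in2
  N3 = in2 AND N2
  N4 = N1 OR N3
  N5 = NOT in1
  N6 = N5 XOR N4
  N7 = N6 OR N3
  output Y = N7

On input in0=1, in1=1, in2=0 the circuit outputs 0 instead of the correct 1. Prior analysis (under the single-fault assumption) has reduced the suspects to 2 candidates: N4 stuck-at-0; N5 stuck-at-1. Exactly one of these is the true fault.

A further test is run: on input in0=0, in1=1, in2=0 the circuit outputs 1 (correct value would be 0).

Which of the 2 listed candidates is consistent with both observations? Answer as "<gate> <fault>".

N5 stuck-at-1

Evaluate each candidate on input in0=0, in1=1, in2=0:
  N4 stuck-at-0: N1=0, N2=0, N3=0, N4=0 [stuck-at-0], N5=0, N6=0, N7=0 → 0 — eliminated
  N5 stuck-at-1: N1=0, N2=0, N3=0, N4=0, N5=1 [stuck-at-1], N6=1, N7=1 → 1 — matches
Only N5 stuck-at-1 reproduces the observed 1.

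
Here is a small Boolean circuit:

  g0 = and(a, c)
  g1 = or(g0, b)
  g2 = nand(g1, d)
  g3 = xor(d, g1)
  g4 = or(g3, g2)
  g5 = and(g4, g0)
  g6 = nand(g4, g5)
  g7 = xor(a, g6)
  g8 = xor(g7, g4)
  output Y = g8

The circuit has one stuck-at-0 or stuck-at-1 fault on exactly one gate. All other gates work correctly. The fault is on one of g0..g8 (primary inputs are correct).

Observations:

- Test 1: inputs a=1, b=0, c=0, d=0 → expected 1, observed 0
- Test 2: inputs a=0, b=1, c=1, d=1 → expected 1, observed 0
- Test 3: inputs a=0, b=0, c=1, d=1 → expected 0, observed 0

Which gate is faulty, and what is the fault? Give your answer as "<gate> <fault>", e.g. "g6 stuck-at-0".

Fault-free values for test 1 (a=1, b=0, c=0, d=0): g0=0, g1=0, g2=1, g3=0, g4=1, g5=0, g6=1, g7=0, g8=1, giving Y=1. Observed 0.
Test 1: faults giving observed 0 are {g0 stuck-at-1, g2 stuck-at-0, g4 stuck-at-0, g5 stuck-at-1, g6 stuck-at-0, g7 stuck-at-1, g8 stuck-at-0}.
Test 2 (a=0, b=1, c=1, d=1): fault-free g0=0, g1=1, g2=0, g3=0, g4=0, g5=0, g6=1, g7=1, g8=1 → 1; observed 0. Eliminates g0 stuck-at-1, g2 stuck-at-0, g4 stuck-at-0, g5 stuck-at-1, g7 stuck-at-1.
Test 3 (a=0, b=0, c=1, d=1): fault-free g0=0, g1=0, g2=1, g3=1, g4=1, g5=0, g6=1, g7=1, g8=0 → 0; observed 0. Eliminates g6 stuck-at-0.
Only g8 stuck-at-0 is consistent with every test.

g8 stuck-at-0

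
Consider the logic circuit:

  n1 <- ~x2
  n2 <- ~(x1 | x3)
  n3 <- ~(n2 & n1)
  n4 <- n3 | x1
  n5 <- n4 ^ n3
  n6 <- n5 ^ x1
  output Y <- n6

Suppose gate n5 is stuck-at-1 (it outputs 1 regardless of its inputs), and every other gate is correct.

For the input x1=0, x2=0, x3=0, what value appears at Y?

1

Propagate with n5 forced: n1=1, n2=1, n3=0, n4=0, n5=1 [stuck-at-1], n6=1.
So Y = 1. (Without the fault it would be 0.)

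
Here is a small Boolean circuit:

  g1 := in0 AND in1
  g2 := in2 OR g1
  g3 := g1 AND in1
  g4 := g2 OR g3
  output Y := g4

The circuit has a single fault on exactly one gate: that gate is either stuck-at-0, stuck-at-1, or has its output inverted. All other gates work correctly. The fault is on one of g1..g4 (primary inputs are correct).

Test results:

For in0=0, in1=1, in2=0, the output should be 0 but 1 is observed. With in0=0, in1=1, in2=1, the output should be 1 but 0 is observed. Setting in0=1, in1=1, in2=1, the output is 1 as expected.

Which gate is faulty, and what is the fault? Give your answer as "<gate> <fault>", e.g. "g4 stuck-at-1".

g2 inverted output

Fault-free values for test 1 (in0=0, in1=1, in2=0): g1=0, g2=0, g3=0, g4=0, giving Y=0. Observed 1.
Test 1: faults giving observed 1 are {g1 stuck-at-1, g1 inverted output, g2 stuck-at-1, g2 inverted output, g3 stuck-at-1, g3 inverted output, g4 stuck-at-1, g4 inverted output}.
Test 2 (in0=0, in1=1, in2=1): fault-free g1=0, g2=1, g3=0, g4=1 → 1; observed 0. Eliminates g1 stuck-at-1, g1 inverted output, g2 stuck-at-1, g3 stuck-at-1, g3 inverted output, g4 stuck-at-1.
Test 3 (in0=1, in1=1, in2=1): fault-free g1=1, g2=1, g3=1, g4=1 → 1; observed 1. Eliminates g4 inverted output.
Only g2 inverted output is consistent with every test.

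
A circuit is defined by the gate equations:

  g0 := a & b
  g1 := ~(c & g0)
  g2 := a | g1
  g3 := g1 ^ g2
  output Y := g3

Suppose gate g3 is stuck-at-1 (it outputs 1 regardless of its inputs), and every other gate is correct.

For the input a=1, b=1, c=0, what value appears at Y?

Propagate with g3 forced: g0=1, g1=1, g2=1, g3=1 [stuck-at-1].
So Y = 1. (Without the fault it would be 0.)

1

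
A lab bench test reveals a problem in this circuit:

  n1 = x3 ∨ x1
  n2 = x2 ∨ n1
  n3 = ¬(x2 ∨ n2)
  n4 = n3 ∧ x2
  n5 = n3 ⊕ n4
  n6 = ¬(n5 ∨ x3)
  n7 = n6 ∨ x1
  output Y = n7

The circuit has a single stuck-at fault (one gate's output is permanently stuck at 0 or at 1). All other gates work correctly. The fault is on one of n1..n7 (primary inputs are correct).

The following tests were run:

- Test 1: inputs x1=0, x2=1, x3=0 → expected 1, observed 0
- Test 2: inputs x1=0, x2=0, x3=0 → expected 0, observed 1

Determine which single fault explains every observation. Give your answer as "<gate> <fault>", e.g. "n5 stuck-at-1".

Fault-free values for test 1 (x1=0, x2=1, x3=0): n1=0, n2=1, n3=0, n4=0, n5=0, n6=1, n7=1, giving Y=1. Observed 0.
Test 1: faults giving observed 0 are {n4 stuck-at-1, n5 stuck-at-1, n6 stuck-at-0, n7 stuck-at-0}.
Test 2 (x1=0, x2=0, x3=0): fault-free n1=0, n2=0, n3=1, n4=0, n5=1, n6=0, n7=0 → 0; observed 1. Eliminates n5 stuck-at-1, n6 stuck-at-0, n7 stuck-at-0.
Only n4 stuck-at-1 is consistent with every test.

n4 stuck-at-1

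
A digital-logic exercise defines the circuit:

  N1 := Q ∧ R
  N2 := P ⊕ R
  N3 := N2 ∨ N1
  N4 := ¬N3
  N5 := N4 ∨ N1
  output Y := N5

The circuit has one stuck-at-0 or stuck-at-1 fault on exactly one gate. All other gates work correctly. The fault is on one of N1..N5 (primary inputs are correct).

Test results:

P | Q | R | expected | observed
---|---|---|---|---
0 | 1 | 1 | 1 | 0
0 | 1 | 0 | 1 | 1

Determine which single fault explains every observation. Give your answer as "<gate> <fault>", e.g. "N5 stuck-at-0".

Fault-free values for test 1 (P=0, Q=1, R=1): N1=1, N2=1, N3=1, N4=0, N5=1, giving Y=1. Observed 0.
Test 1: faults giving observed 0 are {N1 stuck-at-0, N5 stuck-at-0}.
Test 2 (P=0, Q=1, R=0): fault-free N1=0, N2=0, N3=0, N4=1, N5=1 → 1; observed 1. Eliminates N5 stuck-at-0.
Only N1 stuck-at-0 is consistent with every test.

N1 stuck-at-0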